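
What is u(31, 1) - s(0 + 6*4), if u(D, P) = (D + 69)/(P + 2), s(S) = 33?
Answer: ⅓ ≈ 0.33333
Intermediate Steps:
u(D, P) = (69 + D)/(2 + P)
u(31, 1) - s(0 + 6*4) = (69 + 31)/(2 + 1) - 1*33 = 100/3 - 33 = ⅓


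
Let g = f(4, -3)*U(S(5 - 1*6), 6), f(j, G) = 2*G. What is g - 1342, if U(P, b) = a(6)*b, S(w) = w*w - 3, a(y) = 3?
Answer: -1450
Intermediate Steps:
S(w) = -3 + w**2 (S(w) = w**2 - 3 = -3 + w**2)
U(P, b) = 3*b
g = -108 (g = (2*(-3))*(3*6) = -6*18 = -108)
g - 1342 = -108 - 1342 = -1450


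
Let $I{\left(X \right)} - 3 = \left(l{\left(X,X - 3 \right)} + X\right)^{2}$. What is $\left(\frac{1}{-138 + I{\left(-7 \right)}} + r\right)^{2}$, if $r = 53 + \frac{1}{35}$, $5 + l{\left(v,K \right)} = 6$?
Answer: $\frac{33748996681}{12006225} \approx 2811.0$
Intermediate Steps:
$l{\left(v,K \right)} = 1$ ($l{\left(v,K \right)} = -5 + 6 = 1$)
$I{\left(X \right)} = 3 + \left(1 + X\right)^{2}$
$r = \frac{1856}{35}$ ($r = 53 + \frac{1}{35} = \frac{1856}{35} \approx 53.029$)
$\left(\frac{1}{-138 + I{\left(-7 \right)}} + r\right)^{2} = \left(\frac{1}{-138 + \left(3 + \left(1 - 7\right)^{2}\right)} + \frac{1856}{35}\right)^{2} = \left(\frac{1}{-138 + \left(3 + \left(-6\right)^{2}\right)} + \frac{1856}{35}\right)^{2} = \left(\frac{1}{-138 + \left(3 + 36\right)} + \frac{1856}{35}\right)^{2} = \left(\frac{1}{-138 + 39} + \frac{1856}{35}\right)^{2} = \left(\frac{1}{-99} + \frac{1856}{35}\right)^{2} = \left(- \frac{1}{99} + \frac{1856}{35}\right)^{2} = \left(\frac{183709}{3465}\right)^{2} = \frac{33748996681}{12006225}$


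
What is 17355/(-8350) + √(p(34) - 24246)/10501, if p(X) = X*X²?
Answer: -3471/1670 + √15058/10501 ≈ -2.0668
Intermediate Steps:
p(X) = X³
17355/(-8350) + √(p(34) - 24246)/10501 = 17355/(-8350) + √(34³ - 24246)/10501 = 17355*(-1/8350) + √(39304 - 24246)*(1/10501) = -3471/1670 + √15058*(1/10501) = -3471/1670 + √15058/10501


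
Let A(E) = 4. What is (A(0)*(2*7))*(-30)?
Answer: -1680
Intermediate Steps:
(A(0)*(2*7))*(-30) = (4*(2*7))*(-30) = (4*14)*(-30) = 56*(-30) = -1680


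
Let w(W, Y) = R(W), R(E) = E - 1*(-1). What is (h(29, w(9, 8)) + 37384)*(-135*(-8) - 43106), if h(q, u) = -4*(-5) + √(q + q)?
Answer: -1571940504 - 42026*√58 ≈ -1.5723e+9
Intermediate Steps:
R(E) = 1 + E (R(E) = E + 1 = 1 + E)
w(W, Y) = 1 + W
h(q, u) = 20 + √2*√q (h(q, u) = 20 + √(2*q) = 20 + √2*√q)
(h(29, w(9, 8)) + 37384)*(-135*(-8) - 43106) = ((20 + √2*√29) + 37384)*(-135*(-8) - 43106) = ((20 + √58) + 37384)*(1080 - 43106) = (37404 + √58)*(-42026) = -1571940504 - 42026*√58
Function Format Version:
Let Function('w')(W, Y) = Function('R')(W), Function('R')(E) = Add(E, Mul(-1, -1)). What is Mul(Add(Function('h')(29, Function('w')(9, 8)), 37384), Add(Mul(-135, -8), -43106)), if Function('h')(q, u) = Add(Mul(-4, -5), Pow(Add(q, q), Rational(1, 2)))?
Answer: Add(-1571940504, Mul(-42026, Pow(58, Rational(1, 2)))) ≈ -1.5723e+9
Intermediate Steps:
Function('R')(E) = Add(1, E) (Function('R')(E) = Add(E, 1) = Add(1, E))
Function('w')(W, Y) = Add(1, W)
Function('h')(q, u) = Add(20, Mul(Pow(2, Rational(1, 2)), Pow(q, Rational(1, 2)))) (Function('h')(q, u) = Add(20, Pow(Mul(2, q), Rational(1, 2))) = Add(20, Mul(Pow(2, Rational(1, 2)), Pow(q, Rational(1, 2)))))
Mul(Add(Function('h')(29, Function('w')(9, 8)), 37384), Add(Mul(-135, -8), -43106)) = Mul(Add(Add(20, Mul(Pow(2, Rational(1, 2)), Pow(29, Rational(1, 2)))), 37384), Add(Mul(-135, -8), -43106)) = Mul(Add(Add(20, Pow(58, Rational(1, 2))), 37384), Add(1080, -43106)) = Mul(Add(37404, Pow(58, Rational(1, 2))), -42026) = Add(-1571940504, Mul(-42026, Pow(58, Rational(1, 2))))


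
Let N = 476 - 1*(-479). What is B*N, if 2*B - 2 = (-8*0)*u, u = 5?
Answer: 955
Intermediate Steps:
B = 1 (B = 1 + (-8*0*5)/2 = 1 + (0*5)/2 = 1 + (½)*0 = 1 + 0 = 1)
N = 955 (N = 476 + 479 = 955)
B*N = 1*955 = 955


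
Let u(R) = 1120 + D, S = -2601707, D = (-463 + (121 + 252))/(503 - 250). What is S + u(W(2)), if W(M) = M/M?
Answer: -657948601/253 ≈ -2.6006e+6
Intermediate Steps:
D = -90/253 (D = (-463 + 373)/253 = -90*1/253 = -90/253 ≈ -0.35573)
W(M) = 1
u(R) = 283270/253 (u(R) = 1120 - 90/253 = 283270/253)
S + u(W(2)) = -2601707 + 283270/253 = -657948601/253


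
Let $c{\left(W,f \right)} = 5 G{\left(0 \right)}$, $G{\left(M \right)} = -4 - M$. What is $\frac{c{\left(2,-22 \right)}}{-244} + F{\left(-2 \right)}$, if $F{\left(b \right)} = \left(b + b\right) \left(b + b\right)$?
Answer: $\frac{981}{61} \approx 16.082$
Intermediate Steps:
$c{\left(W,f \right)} = -20$ ($c{\left(W,f \right)} = 5 \left(-4 - 0\right) = 5 \left(-4 + 0\right) = 5 \left(-4\right) = -20$)
$F{\left(b \right)} = 4 b^{2}$ ($F{\left(b \right)} = 2 b 2 b = 4 b^{2}$)
$\frac{c{\left(2,-22 \right)}}{-244} + F{\left(-2 \right)} = - \frac{20}{-244} + 4 \left(-2\right)^{2} = \left(-20\right) \left(- \frac{1}{244}\right) + 4 \cdot 4 = \frac{5}{61} + 16 = \frac{981}{61}$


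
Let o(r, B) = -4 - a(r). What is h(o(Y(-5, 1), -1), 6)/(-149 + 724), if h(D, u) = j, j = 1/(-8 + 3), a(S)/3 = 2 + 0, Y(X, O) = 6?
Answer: -1/2875 ≈ -0.00034783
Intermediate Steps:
a(S) = 6 (a(S) = 3*(2 + 0) = 3*2 = 6)
j = -⅕ (j = 1/(-5) = -⅕ ≈ -0.20000)
o(r, B) = -10 (o(r, B) = -4 - 1*6 = -4 - 6 = -10)
h(D, u) = -⅕
h(o(Y(-5, 1), -1), 6)/(-149 + 724) = -1/(5*(-149 + 724)) = -⅕/575 = -⅕*1/575 = -1/2875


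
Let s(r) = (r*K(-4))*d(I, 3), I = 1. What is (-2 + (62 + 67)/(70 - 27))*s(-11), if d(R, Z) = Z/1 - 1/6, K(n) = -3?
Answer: 187/2 ≈ 93.500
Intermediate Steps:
d(R, Z) = -1/6 + Z (d(R, Z) = Z*1 - 1*1/6 = Z - 1/6 = -1/6 + Z)
s(r) = -17*r/2 (s(r) = (r*(-3))*(-1/6 + 3) = -3*r*(17/6) = -17*r/2)
(-2 + (62 + 67)/(70 - 27))*s(-11) = (-2 + (62 + 67)/(70 - 27))*(-17/2*(-11)) = (-2 + 129/43)*(187/2) = (-2 + 129*(1/43))*(187/2) = (-2 + 3)*(187/2) = 1*(187/2) = 187/2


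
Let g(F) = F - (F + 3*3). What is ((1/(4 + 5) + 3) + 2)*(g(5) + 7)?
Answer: -92/9 ≈ -10.222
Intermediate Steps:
g(F) = -9 (g(F) = F - (F + 9) = F - (9 + F) = F + (-9 - F) = -9)
((1/(4 + 5) + 3) + 2)*(g(5) + 7) = ((1/(4 + 5) + 3) + 2)*(-9 + 7) = ((1/9 + 3) + 2)*(-2) = ((⅑ + 3) + 2)*(-2) = (28/9 + 2)*(-2) = (46/9)*(-2) = -92/9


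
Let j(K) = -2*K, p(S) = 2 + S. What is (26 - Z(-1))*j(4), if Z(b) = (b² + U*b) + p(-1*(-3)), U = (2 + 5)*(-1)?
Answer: -104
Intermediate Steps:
U = -7 (U = 7*(-1) = -7)
Z(b) = 5 + b² - 7*b (Z(b) = (b² - 7*b) + (2 - 1*(-3)) = (b² - 7*b) + (2 + 3) = (b² - 7*b) + 5 = 5 + b² - 7*b)
(26 - Z(-1))*j(4) = (26 - (5 + (-1)² - 7*(-1)))*(-2*4) = (26 - (5 + 1 + 7))*(-8) = (26 - 1*13)*(-8) = (26 - 13)*(-8) = 13*(-8) = -104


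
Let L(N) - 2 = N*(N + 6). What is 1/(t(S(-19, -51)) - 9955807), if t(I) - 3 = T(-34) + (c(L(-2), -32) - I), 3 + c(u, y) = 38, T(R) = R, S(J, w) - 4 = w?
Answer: -1/9955756 ≈ -1.0044e-7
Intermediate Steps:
S(J, w) = 4 + w
L(N) = 2 + N*(6 + N) (L(N) = 2 + N*(N + 6) = 2 + N*(6 + N))
c(u, y) = 35 (c(u, y) = -3 + 38 = 35)
t(I) = 4 - I (t(I) = 3 + (-34 + (35 - I)) = 3 + (1 - I) = 4 - I)
1/(t(S(-19, -51)) - 9955807) = 1/((4 - (4 - 51)) - 9955807) = 1/((4 - 1*(-47)) - 9955807) = 1/((4 + 47) - 9955807) = 1/(51 - 9955807) = 1/(-9955756) = -1/9955756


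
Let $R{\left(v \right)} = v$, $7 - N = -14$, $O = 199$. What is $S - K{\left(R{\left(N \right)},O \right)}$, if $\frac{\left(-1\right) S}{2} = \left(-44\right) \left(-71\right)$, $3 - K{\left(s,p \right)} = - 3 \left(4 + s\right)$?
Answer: $-6326$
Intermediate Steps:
$N = 21$ ($N = 7 - -14 = 7 + 14 = 21$)
$K{\left(s,p \right)} = 15 + 3 s$ ($K{\left(s,p \right)} = 3 - - 3 \left(4 + s\right) = 3 - \left(-12 - 3 s\right) = 3 + \left(12 + 3 s\right) = 15 + 3 s$)
$S = -6248$ ($S = - 2 \left(\left(-44\right) \left(-71\right)\right) = \left(-2\right) 3124 = -6248$)
$S - K{\left(R{\left(N \right)},O \right)} = -6248 - \left(15 + 3 \cdot 21\right) = -6248 - \left(15 + 63\right) = -6248 - 78 = -6326$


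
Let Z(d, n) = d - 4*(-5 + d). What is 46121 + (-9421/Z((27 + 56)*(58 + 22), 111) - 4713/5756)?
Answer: 330178919436/7159025 ≈ 46121.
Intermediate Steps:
Z(d, n) = 20 - 3*d (Z(d, n) = d - (-20 + 4*d) = d + (20 - 4*d) = 20 - 3*d)
46121 + (-9421/Z((27 + 56)*(58 + 22), 111) - 4713/5756) = 46121 + (-9421/(20 - 3*(27 + 56)*(58 + 22)) - 4713/5756) = 46121 + (-9421/(20 - 249*80) - 4713*1/5756) = 46121 + (-9421/(20 - 3*6640) - 4713/5756) = 46121 + (-9421/(20 - 19920) - 4713/5756) = 46121 + (-9421/(-19900) - 4713/5756) = 46121 + (-9421*(-1/19900) - 4713/5756) = 46121 + (9421/19900 - 4713/5756) = 46121 - 2472589/7159025 = 330178919436/7159025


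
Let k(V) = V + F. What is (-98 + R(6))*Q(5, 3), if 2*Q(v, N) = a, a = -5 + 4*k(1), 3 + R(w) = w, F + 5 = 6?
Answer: -285/2 ≈ -142.50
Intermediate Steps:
F = 1 (F = -5 + 6 = 1)
R(w) = -3 + w
k(V) = 1 + V (k(V) = V + 1 = 1 + V)
a = 3 (a = -5 + 4*(1 + 1) = -5 + 4*2 = -5 + 8 = 3)
Q(v, N) = 3/2 (Q(v, N) = (1/2)*3 = 3/2)
(-98 + R(6))*Q(5, 3) = (-98 + (-3 + 6))*(3/2) = (-98 + 3)*(3/2) = -95*3/2 = -285/2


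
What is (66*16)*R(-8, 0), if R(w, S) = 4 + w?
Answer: -4224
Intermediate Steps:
(66*16)*R(-8, 0) = (66*16)*(4 - 8) = 1056*(-4) = -4224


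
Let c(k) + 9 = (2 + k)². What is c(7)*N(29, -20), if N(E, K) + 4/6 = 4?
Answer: 240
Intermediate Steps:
c(k) = -9 + (2 + k)²
N(E, K) = 10/3 (N(E, K) = -⅔ + 4 = 10/3)
c(7)*N(29, -20) = (-9 + (2 + 7)²)*(10/3) = (-9 + 9²)*(10/3) = (-9 + 81)*(10/3) = 72*(10/3) = 240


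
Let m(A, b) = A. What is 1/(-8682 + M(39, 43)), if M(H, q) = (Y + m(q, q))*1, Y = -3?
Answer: -1/8642 ≈ -0.00011571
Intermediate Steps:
M(H, q) = -3 + q (M(H, q) = (-3 + q)*1 = -3 + q)
1/(-8682 + M(39, 43)) = 1/(-8682 + (-3 + 43)) = 1/(-8682 + 40) = 1/(-8642) = -1/8642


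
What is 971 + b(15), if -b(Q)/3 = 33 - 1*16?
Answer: 920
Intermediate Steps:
b(Q) = -51 (b(Q) = -3*(33 - 1*16) = -3*(33 - 16) = -3*17 = -51)
971 + b(15) = 971 - 51 = 920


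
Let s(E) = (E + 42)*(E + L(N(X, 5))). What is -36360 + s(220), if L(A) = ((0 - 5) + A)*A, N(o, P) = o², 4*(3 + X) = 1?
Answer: 3373731/128 ≈ 26357.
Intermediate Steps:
X = -11/4 (X = -3 + (¼)*1 = -3 + ¼ = -11/4 ≈ -2.7500)
L(A) = A*(-5 + A) (L(A) = (-5 + A)*A = A*(-5 + A))
s(E) = (42 + E)*(4961/256 + E) (s(E) = (E + 42)*(E + (-11/4)²*(-5 + (-11/4)²)) = (42 + E)*(E + 121*(-5 + 121/16)/16) = (42 + E)*(E + (121/16)*(41/16)) = (42 + E)*(E + 4961/256) = (42 + E)*(4961/256 + E))
-36360 + s(220) = -36360 + (104181/128 + 220² + (15713/256)*220) = -36360 + (104181/128 + 48400 + 864215/64) = -36360 + 8027811/128 = 3373731/128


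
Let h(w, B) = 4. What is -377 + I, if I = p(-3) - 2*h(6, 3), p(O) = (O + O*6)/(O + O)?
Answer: -763/2 ≈ -381.50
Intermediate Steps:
p(O) = 7/2 (p(O) = (O + 6*O)/((2*O)) = (7*O)*(1/(2*O)) = 7/2)
I = -9/2 (I = 7/2 - 2*4 = 7/2 - 8 = -9/2 ≈ -4.5000)
-377 + I = -377 - 9/2 = -763/2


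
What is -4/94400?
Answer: -1/23600 ≈ -4.2373e-5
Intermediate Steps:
-4/94400 = (1/94400)*(-4) = -1/23600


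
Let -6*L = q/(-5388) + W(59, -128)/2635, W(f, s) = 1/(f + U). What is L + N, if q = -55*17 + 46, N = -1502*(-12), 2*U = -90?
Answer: 10747513838741/596289960 ≈ 18024.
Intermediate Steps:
U = -45 (U = (1/2)*(-90) = -45)
W(f, s) = 1/(-45 + f) (W(f, s) = 1/(f - 45) = 1/(-45 + f))
N = 18024
q = -889 (q = -935 + 46 = -889)
L = -16400299/596289960 (L = -(-889/(-5388) + 1/((-45 + 59)*2635))/6 = -(-889*(-1/5388) + (1/2635)/14)/6 = -(889/5388 + (1/14)*(1/2635))/6 = -(889/5388 + 1/36890)/6 = -1/6*16400299/99381660 = -16400299/596289960 ≈ -0.027504)
L + N = -16400299/596289960 + 18024 = 10747513838741/596289960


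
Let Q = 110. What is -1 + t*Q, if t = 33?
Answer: 3629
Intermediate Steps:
-1 + t*Q = -1 + 33*110 = -1 + 3630 = 3629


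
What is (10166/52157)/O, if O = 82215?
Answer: 10166/4288087755 ≈ 2.3708e-6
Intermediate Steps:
(10166/52157)/O = (10166/52157)/82215 = (10166*(1/52157))*(1/82215) = (10166/52157)*(1/82215) = 10166/4288087755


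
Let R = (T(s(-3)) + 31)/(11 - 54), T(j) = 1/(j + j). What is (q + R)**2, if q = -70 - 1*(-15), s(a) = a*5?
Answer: 5166590641/1664100 ≈ 3104.7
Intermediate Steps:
s(a) = 5*a
T(j) = 1/(2*j)
R = -929/1290 (R = (1/(2*((5*(-3)))) + 31)/(11 - 54) = ((1/2)/(-15) + 31)/(-43) = ((1/2)*(-1/15) + 31)*(-1/43) = (-1/30 + 31)*(-1/43) = (929/30)*(-1/43) = -929/1290 ≈ -0.72015)
q = -55 (q = -70 + 15 = -55)
(q + R)**2 = (-55 - 929/1290)**2 = (-71879/1290)**2 = 5166590641/1664100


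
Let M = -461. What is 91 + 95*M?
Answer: -43704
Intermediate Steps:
91 + 95*M = 91 + 95*(-461) = 91 - 43795 = -43704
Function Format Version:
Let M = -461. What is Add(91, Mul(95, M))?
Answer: -43704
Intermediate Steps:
Add(91, Mul(95, M)) = Add(91, Mul(95, -461)) = Add(91, -43795) = -43704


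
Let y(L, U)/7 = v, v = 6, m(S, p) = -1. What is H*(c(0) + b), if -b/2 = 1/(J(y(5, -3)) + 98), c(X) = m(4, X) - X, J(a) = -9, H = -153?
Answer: 13923/89 ≈ 156.44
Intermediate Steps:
y(L, U) = 42 (y(L, U) = 7*6 = 42)
c(X) = -1 - X
b = -2/89 (b = -2/(-9 + 98) = -2/89 ≈ -0.022472)
H*(c(0) + b) = -153*((-1 - 1*0) - 2/89) = -153*((-1 + 0) - 2/89) = -153*(-1 - 2/89) = -153*(-91/89) = 13923/89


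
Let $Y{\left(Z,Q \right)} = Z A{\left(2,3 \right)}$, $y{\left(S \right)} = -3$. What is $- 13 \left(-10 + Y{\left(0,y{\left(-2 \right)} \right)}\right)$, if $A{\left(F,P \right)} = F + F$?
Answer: $130$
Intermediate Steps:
$A{\left(F,P \right)} = 2 F$
$Y{\left(Z,Q \right)} = 4 Z$ ($Y{\left(Z,Q \right)} = Z 2 \cdot 2 = Z 4 = 4 Z$)
$- 13 \left(-10 + Y{\left(0,y{\left(-2 \right)} \right)}\right) = - 13 \left(-10 + 4 \cdot 0\right) = - 13 \left(-10 + 0\right) = \left(-13\right) \left(-10\right) = 130$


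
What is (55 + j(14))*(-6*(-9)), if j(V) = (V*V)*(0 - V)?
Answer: -145206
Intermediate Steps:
j(V) = -V**3 (j(V) = V**2*(-V) = -V**3)
(55 + j(14))*(-6*(-9)) = (55 - 1*14**3)*(-6*(-9)) = (55 - 1*2744)*54 = (55 - 2744)*54 = -2689*54 = -145206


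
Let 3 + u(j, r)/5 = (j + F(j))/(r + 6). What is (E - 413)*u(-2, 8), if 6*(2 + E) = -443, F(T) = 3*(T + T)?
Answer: 29330/3 ≈ 9776.7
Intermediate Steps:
F(T) = 6*T (F(T) = 3*(2*T) = 6*T)
u(j, r) = -15 + 35*j/(6 + r) (u(j, r) = -15 + 5*((j + 6*j)/(r + 6)) = -15 + 5*((7*j)/(6 + r)) = -15 + 5*(7*j/(6 + r)) = -15 + 35*j/(6 + r))
E = -455/6 (E = -2 + (1/6)*(-443) = -2 - 443/6 = -455/6 ≈ -75.833)
(E - 413)*u(-2, 8) = (-455/6 - 413)*(5*(-18 - 3*8 + 7*(-2))/(6 + 8)) = -14665*(-18 - 24 - 14)/(6*14) = -14665*(-56)/(6*14) = -2933/6*(-20) = 29330/3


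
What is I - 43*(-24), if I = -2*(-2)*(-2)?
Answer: 1024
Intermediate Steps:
I = -8 (I = 4*(-2) = -8)
I - 43*(-24) = -8 - 43*(-24) = -8 + 1032 = 1024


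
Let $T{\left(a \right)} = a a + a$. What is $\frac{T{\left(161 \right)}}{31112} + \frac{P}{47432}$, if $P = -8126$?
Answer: $\frac{30759541}{46115762} \approx 0.66701$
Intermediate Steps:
$T{\left(a \right)} = a + a^{2}$ ($T{\left(a \right)} = a^{2} + a = a + a^{2}$)
$\frac{T{\left(161 \right)}}{31112} + \frac{P}{47432} = \frac{161 \left(1 + 161\right)}{31112} - \frac{8126}{47432} = 161 \cdot 162 \cdot \frac{1}{31112} - \frac{4063}{23716} = 26082 \cdot \frac{1}{31112} - \frac{4063}{23716} = \frac{13041}{15556} - \frac{4063}{23716} = \frac{30759541}{46115762}$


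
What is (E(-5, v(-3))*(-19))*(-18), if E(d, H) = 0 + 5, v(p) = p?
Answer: 1710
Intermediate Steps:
E(d, H) = 5
(E(-5, v(-3))*(-19))*(-18) = (5*(-19))*(-18) = -95*(-18) = 1710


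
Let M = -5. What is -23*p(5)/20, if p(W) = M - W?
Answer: 23/2 ≈ 11.500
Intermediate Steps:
p(W) = -5 - W
-23*p(5)/20 = -23*(-5 - 1*5)/20 = -23*(-5 - 5)/20 = -(-230)/20 = -23*(-½) = 23/2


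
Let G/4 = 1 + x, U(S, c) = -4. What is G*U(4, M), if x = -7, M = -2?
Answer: 96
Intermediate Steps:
G = -24 (G = 4*(1 - 7) = 4*(-6) = -24)
G*U(4, M) = -24*(-4) = 96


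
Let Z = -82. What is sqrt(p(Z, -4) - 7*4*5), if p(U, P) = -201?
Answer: I*sqrt(341) ≈ 18.466*I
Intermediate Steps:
sqrt(p(Z, -4) - 7*4*5) = sqrt(-201 - 7*4*5) = sqrt(-201 - 28*5) = sqrt(-201 - 140) = sqrt(-341) = I*sqrt(341)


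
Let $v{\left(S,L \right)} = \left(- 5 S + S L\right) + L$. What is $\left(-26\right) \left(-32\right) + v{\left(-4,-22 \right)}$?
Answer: $918$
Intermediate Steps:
$v{\left(S,L \right)} = L - 5 S + L S$ ($v{\left(S,L \right)} = \left(- 5 S + L S\right) + L = L - 5 S + L S$)
$\left(-26\right) \left(-32\right) + v{\left(-4,-22 \right)} = \left(-26\right) \left(-32\right) - -86 = 832 + \left(-22 + 20 + 88\right) = 832 + 86 = 918$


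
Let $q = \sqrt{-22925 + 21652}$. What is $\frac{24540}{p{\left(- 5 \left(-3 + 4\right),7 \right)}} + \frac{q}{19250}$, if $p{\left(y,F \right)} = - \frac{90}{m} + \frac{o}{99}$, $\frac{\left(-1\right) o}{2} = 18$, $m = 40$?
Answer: $- \frac{215952}{23} + \frac{i \sqrt{1273}}{19250} \approx -9389.2 + 0.0018535 i$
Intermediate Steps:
$o = -36$ ($o = \left(-2\right) 18 = -36$)
$q = i \sqrt{1273}$ ($q = \sqrt{-1273} = i \sqrt{1273} \approx 35.679 i$)
$p{\left(y,F \right)} = - \frac{115}{44}$ ($p{\left(y,F \right)} = - \frac{90}{40} - \frac{36}{99} = \left(-90\right) \frac{1}{40} - \frac{4}{11} = - \frac{9}{4} - \frac{4}{11} = - \frac{115}{44}$)
$\frac{24540}{p{\left(- 5 \left(-3 + 4\right),7 \right)}} + \frac{q}{19250} = \frac{24540}{- \frac{115}{44}} + \frac{i \sqrt{1273}}{19250} = 24540 \left(- \frac{44}{115}\right) + i \sqrt{1273} \cdot \frac{1}{19250} = - \frac{215952}{23} + \frac{i \sqrt{1273}}{19250}$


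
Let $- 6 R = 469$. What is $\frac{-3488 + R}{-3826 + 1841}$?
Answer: $\frac{21397}{11910} \approx 1.7966$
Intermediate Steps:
$R = - \frac{469}{6}$ ($R = \left(- \frac{1}{6}\right) 469 = - \frac{469}{6} \approx -78.167$)
$\frac{-3488 + R}{-3826 + 1841} = \frac{-3488 - \frac{469}{6}}{-3826 + 1841} = - \frac{21397}{6 \left(-1985\right)} = \left(- \frac{21397}{6}\right) \left(- \frac{1}{1985}\right) = \frac{21397}{11910}$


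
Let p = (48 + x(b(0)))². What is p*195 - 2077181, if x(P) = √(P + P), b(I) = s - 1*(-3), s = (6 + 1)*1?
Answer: -1624001 + 37440*√5 ≈ -1.5403e+6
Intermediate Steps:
s = 7 (s = 7*1 = 7)
b(I) = 10 (b(I) = 7 - 1*(-3) = 7 + 3 = 10)
x(P) = √2*√P (x(P) = √(2*P) = √2*√P)
p = (48 + 2*√5)² (p = (48 + √2*√10)² = (48 + 2*√5)² ≈ 2753.3)
p*195 - 2077181 = (2324 + 192*√5)*195 - 2077181 = (453180 + 37440*√5) - 2077181 = -1624001 + 37440*√5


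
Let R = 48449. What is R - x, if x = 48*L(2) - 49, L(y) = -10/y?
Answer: 48738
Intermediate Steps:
x = -289 (x = 48*(-10/2) - 49 = 48*(-10*½) - 49 = 48*(-5) - 49 = -240 - 49 = -289)
R - x = 48449 - 1*(-289) = 48449 + 289 = 48738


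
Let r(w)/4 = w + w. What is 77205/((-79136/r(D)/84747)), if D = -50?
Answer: 163572303375/4946 ≈ 3.3072e+7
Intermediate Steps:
r(w) = 8*w (r(w) = 4*(w + w) = 4*(2*w) = 8*w)
77205/((-79136/r(D)/84747)) = 77205/((-79136/(8*(-50))/84747)) = 77205/((-79136/(-400)*(1/84747))) = 77205/((-79136*(-1/400)*(1/84747))) = 77205/(((4946/25)*(1/84747))) = 77205/(4946/2118675) = 77205*(2118675/4946) = 163572303375/4946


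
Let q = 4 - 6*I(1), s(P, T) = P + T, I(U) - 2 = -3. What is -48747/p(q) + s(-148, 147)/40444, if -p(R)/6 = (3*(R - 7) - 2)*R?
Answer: 41073401/353885 ≈ 116.06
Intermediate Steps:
I(U) = -1 (I(U) = 2 - 3 = -1)
q = 10 (q = 4 - 6*(-1) = 4 + 6 = 10)
p(R) = -6*R*(-23 + 3*R) (p(R) = -6*(3*(R - 7) - 2)*R = -6*(3*(-7 + R) - 2)*R = -6*((-21 + 3*R) - 2)*R = -6*(-23 + 3*R)*R = -6*R*(-23 + 3*R))
-48747/p(q) + s(-148, 147)/40444 = -48747*1/(60*(23 - 3*10)) + (-148 + 147)/40444 = -48747*1/(60*(23 - 30)) - 1*1/40444 = -48747/(6*10*(-7)) - 1/40444 = -48747/(-420) - 1/40444 = -48747*(-1/420) - 1/40444 = 16249/140 - 1/40444 = 41073401/353885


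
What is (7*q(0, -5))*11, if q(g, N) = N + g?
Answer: -385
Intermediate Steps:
(7*q(0, -5))*11 = (7*(-5 + 0))*11 = (7*(-5))*11 = -35*11 = -385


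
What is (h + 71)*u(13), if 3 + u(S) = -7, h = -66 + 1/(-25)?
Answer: -248/5 ≈ -49.600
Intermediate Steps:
h = -1651/25 (h = -66 - 1/25 = -1651/25 ≈ -66.040)
u(S) = -10 (u(S) = -3 - 7 = -10)
(h + 71)*u(13) = (-1651/25 + 71)*(-10) = (124/25)*(-10) = -248/5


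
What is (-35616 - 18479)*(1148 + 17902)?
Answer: -1030509750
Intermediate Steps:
(-35616 - 18479)*(1148 + 17902) = -54095*19050 = -1030509750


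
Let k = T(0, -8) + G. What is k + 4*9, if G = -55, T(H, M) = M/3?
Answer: -65/3 ≈ -21.667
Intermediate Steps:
T(H, M) = M/3 (T(H, M) = M*(1/3) = M/3)
k = -173/3 (k = (1/3)*(-8) - 55 = -8/3 - 55 = -173/3 ≈ -57.667)
k + 4*9 = -173/3 + 4*9 = -173/3 + 36 = -65/3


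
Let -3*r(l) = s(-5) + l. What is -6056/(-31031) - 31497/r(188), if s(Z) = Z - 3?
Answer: 325915589/620620 ≈ 525.15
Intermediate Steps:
s(Z) = -3 + Z
r(l) = 8/3 - l/3 (r(l) = -((-3 - 5) + l)/3 = -(-8 + l)/3 = 8/3 - l/3)
-6056/(-31031) - 31497/r(188) = -6056/(-31031) - 31497/(8/3 - 1/3*188) = -6056*(-1/31031) - 31497/(8/3 - 188/3) = 6056/31031 - 31497/(-60) = 6056/31031 - 31497*(-1/60) = 6056/31031 + 10499/20 = 325915589/620620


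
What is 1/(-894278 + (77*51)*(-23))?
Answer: -1/984599 ≈ -1.0156e-6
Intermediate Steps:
1/(-894278 + (77*51)*(-23)) = 1/(-894278 + 3927*(-23)) = 1/(-894278 - 90321) = 1/(-984599) = -1/984599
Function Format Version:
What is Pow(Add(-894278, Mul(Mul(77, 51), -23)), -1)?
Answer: Rational(-1, 984599) ≈ -1.0156e-6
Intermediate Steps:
Pow(Add(-894278, Mul(Mul(77, 51), -23)), -1) = Pow(Add(-894278, Mul(3927, -23)), -1) = Pow(Add(-894278, -90321), -1) = Pow(-984599, -1) = Rational(-1, 984599)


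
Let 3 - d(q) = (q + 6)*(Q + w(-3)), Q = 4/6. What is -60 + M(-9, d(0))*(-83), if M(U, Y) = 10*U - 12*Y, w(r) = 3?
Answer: -11514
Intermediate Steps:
Q = 2/3 (Q = 4*(1/6) = 2/3 ≈ 0.66667)
d(q) = -19 - 11*q/3 (d(q) = 3 - (q + 6)*(2/3 + 3) = 3 - (6 + q)*11/3 = 3 - (22 + 11*q/3) = 3 + (-22 - 11*q/3) = -19 - 11*q/3)
M(U, Y) = -12*Y + 10*U
-60 + M(-9, d(0))*(-83) = -60 + (-12*(-19 - 11/3*0) + 10*(-9))*(-83) = -60 + (-12*(-19 + 0) - 90)*(-83) = -60 + (-12*(-19) - 90)*(-83) = -60 + (228 - 90)*(-83) = -60 + 138*(-83) = -60 - 11454 = -11514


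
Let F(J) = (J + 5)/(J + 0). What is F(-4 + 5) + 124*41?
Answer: 5090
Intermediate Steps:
F(J) = (5 + J)/J
F(-4 + 5) + 124*41 = (5 + (-4 + 5))/(-4 + 5) + 124*41 = (5 + 1)/1 + 5084 = 1*6 + 5084 = 6 + 5084 = 5090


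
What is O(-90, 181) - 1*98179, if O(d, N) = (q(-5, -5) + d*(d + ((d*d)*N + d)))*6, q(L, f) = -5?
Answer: -791695009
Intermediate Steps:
O(d, N) = -30 + 6*d*(2*d + N*d**2) (O(d, N) = (-5 + d*(d + ((d*d)*N + d)))*6 = (-5 + d*(d + (d**2*N + d)))*6 = (-5 + d*(d + (N*d**2 + d)))*6 = (-5 + d*(d + (d + N*d**2)))*6 = (-5 + d*(2*d + N*d**2))*6 = -30 + 6*d*(2*d + N*d**2))
O(-90, 181) - 1*98179 = (-30 + 12*(-90)**2 + 6*181*(-90)**3) - 1*98179 = (-30 + 12*8100 + 6*181*(-729000)) - 98179 = (-30 + 97200 - 791694000) - 98179 = -791596830 - 98179 = -791695009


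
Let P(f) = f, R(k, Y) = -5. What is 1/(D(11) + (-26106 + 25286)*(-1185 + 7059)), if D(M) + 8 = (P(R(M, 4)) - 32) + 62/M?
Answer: -11/52983913 ≈ -2.0761e-7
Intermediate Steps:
D(M) = -45 + 62/M (D(M) = -8 + ((-5 - 32) + 62/M) = -8 + (-37 + 62/M) = -45 + 62/M)
1/(D(11) + (-26106 + 25286)*(-1185 + 7059)) = 1/((-45 + 62/11) + (-26106 + 25286)*(-1185 + 7059)) = 1/((-45 + 62*(1/11)) - 820*5874) = 1/((-45 + 62/11) - 4816680) = 1/(-433/11 - 4816680) = 1/(-52983913/11) = -11/52983913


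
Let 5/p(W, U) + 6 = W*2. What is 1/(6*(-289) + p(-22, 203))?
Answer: -10/17341 ≈ -0.00057667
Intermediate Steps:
p(W, U) = 5/(-6 + 2*W) (p(W, U) = 5/(-6 + W*2) = 5/(-6 + 2*W))
1/(6*(-289) + p(-22, 203)) = 1/(6*(-289) + 5/(2*(-3 - 22))) = 1/(-1734 + (5/2)/(-25)) = 1/(-1734 + (5/2)*(-1/25)) = 1/(-1734 - ⅒) = 1/(-17341/10) = -10/17341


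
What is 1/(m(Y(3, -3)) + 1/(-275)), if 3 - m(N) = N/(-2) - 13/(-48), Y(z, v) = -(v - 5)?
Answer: 13200/88777 ≈ 0.14869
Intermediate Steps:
Y(z, v) = 5 - v (Y(z, v) = -(-5 + v) = 5 - v)
m(N) = 131/48 + N/2 (m(N) = 3 - (N/(-2) - 13/(-48)) = 3 - (N*(-1/2) - 13*(-1/48)) = 3 - (-N/2 + 13/48) = 3 - (13/48 - N/2) = 3 + (-13/48 + N/2) = 131/48 + N/2)
1/(m(Y(3, -3)) + 1/(-275)) = 1/((131/48 + (5 - 1*(-3))/2) + 1/(-275)) = 1/((131/48 + (5 + 3)/2) - 1/275) = 1/((131/48 + (1/2)*8) - 1/275) = 1/((131/48 + 4) - 1/275) = 1/(323/48 - 1/275) = 1/(88777/13200) = 13200/88777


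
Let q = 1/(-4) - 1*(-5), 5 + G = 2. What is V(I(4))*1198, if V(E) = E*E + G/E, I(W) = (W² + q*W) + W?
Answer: 23686856/13 ≈ 1.8221e+6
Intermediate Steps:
G = -3 (G = -5 + 2 = -3)
q = 19/4 (q = -¼ + 5 = 19/4 ≈ 4.7500)
I(W) = W² + 23*W/4 (I(W) = (W² + 19*W/4) + W = W² + 23*W/4)
V(E) = E² - 3/E (V(E) = E*E - 3/E = E² - 3/E)
V(I(4))*1198 = ((-3 + ((¼)*4*(23 + 4*4))³)/(((¼)*4*(23 + 4*4))))*1198 = ((-3 + ((¼)*4*(23 + 16))³)/(((¼)*4*(23 + 16))))*1198 = ((-3 + ((¼)*4*39)³)/(((¼)*4*39)))*1198 = ((-3 + 39³)/39)*1198 = ((-3 + 59319)/39)*1198 = ((1/39)*59316)*1198 = (19772/13)*1198 = 23686856/13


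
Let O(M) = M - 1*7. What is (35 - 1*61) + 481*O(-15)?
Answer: -10608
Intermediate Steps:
O(M) = -7 + M (O(M) = M - 7 = -7 + M)
(35 - 1*61) + 481*O(-15) = (35 - 1*61) + 481*(-7 - 15) = (35 - 61) + 481*(-22) = -26 - 10582 = -10608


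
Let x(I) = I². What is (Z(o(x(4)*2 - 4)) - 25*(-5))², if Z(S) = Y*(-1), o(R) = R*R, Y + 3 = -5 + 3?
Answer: 16900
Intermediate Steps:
Y = -5 (Y = -3 + (-5 + 3) = -3 - 2 = -5)
o(R) = R²
Z(S) = 5 (Z(S) = -5*(-1) = 5)
(Z(o(x(4)*2 - 4)) - 25*(-5))² = (5 - 25*(-5))² = (5 + 125)² = 130² = 16900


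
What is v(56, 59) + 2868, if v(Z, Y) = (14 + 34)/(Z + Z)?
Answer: 20079/7 ≈ 2868.4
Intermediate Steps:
v(Z, Y) = 24/Z (v(Z, Y) = 48/((2*Z)) = 48*(1/(2*Z)) = 24/Z)
v(56, 59) + 2868 = 24/56 + 2868 = 24*(1/56) + 2868 = 3/7 + 2868 = 20079/7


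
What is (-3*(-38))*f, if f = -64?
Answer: -7296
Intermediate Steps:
(-3*(-38))*f = -3*(-38)*(-64) = 114*(-64) = -7296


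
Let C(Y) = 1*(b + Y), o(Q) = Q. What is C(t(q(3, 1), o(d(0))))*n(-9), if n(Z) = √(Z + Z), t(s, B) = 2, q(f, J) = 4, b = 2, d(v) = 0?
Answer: 12*I*√2 ≈ 16.971*I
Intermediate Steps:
n(Z) = √2*√Z (n(Z) = √(2*Z) = √2*√Z)
C(Y) = 2 + Y (C(Y) = 1*(2 + Y) = 2 + Y)
C(t(q(3, 1), o(d(0))))*n(-9) = (2 + 2)*(√2*√(-9)) = 4*(√2*(3*I)) = 4*(3*I*√2) = 12*I*√2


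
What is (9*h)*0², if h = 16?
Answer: 0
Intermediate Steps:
(9*h)*0² = (9*16)*0² = 144*0 = 0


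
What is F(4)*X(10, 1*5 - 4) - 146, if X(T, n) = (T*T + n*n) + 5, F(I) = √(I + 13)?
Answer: -146 + 106*√17 ≈ 291.05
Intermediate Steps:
F(I) = √(13 + I)
X(T, n) = 5 + T² + n² (X(T, n) = (T² + n²) + 5 = 5 + T² + n²)
F(4)*X(10, 1*5 - 4) - 146 = √(13 + 4)*(5 + 10² + (1*5 - 4)²) - 146 = √17*(5 + 100 + (5 - 4)²) - 146 = √17*(5 + 100 + 1²) - 146 = √17*(5 + 100 + 1) - 146 = √17*106 - 146 = 106*√17 - 146 = -146 + 106*√17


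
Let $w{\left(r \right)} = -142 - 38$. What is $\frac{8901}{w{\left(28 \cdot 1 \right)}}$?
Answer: $- \frac{989}{20} \approx -49.45$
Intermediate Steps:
$w{\left(r \right)} = -180$ ($w{\left(r \right)} = -142 - 38 = -180$)
$\frac{8901}{w{\left(28 \cdot 1 \right)}} = \frac{8901}{-180} = 8901 \left(- \frac{1}{180}\right) = - \frac{989}{20}$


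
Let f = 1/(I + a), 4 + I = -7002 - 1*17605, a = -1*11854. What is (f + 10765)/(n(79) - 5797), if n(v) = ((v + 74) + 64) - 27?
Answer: -392545724/204459255 ≈ -1.9199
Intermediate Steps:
a = -11854
I = -24611 (I = -4 + (-7002 - 1*17605) = -4 + (-7002 - 17605) = -4 - 24607 = -24611)
f = -1/36465 (f = 1/(-24611 - 11854) = 1/(-36465) = -1/36465 ≈ -2.7424e-5)
n(v) = 111 + v (n(v) = ((74 + v) + 64) - 27 = (138 + v) - 27 = 111 + v)
(f + 10765)/(n(79) - 5797) = (-1/36465 + 10765)/((111 + 79) - 5797) = 392545724/(36465*(190 - 5797)) = (392545724/36465)/(-5607) = (392545724/36465)*(-1/5607) = -392545724/204459255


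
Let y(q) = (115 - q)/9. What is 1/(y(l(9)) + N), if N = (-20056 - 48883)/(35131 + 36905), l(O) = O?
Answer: 72036/779485 ≈ 0.092415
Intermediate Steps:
y(q) = 115/9 - q/9 (y(q) = (115 - q)*(⅑) = 115/9 - q/9)
N = -68939/72036 ≈ -0.95701
1/(y(l(9)) + N) = 1/((115/9 - ⅑*9) - 68939/72036) = 1/((115/9 - 1) - 68939/72036) = 1/(106/9 - 68939/72036) = 1/(779485/72036) = 72036/779485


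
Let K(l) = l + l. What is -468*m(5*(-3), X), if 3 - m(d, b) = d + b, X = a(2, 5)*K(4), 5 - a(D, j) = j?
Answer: -8424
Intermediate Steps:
K(l) = 2*l
a(D, j) = 5 - j
X = 0 (X = (5 - 1*5)*(2*4) = (5 - 5)*8 = 0*8 = 0)
m(d, b) = 3 - b - d (m(d, b) = 3 - (d + b) = 3 - (b + d) = 3 + (-b - d) = 3 - b - d)
-468*m(5*(-3), X) = -468*(3 - 1*0 - 5*(-3)) = -468*(3 + 0 - 1*(-15)) = -468*(3 + 0 + 15) = -468*18 = -8424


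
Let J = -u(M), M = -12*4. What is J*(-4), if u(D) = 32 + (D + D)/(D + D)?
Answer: 132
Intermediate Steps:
M = -48
u(D) = 33 (u(D) = 32 + (2*D)/((2*D)) = 32 + (2*D)*(1/(2*D)) = 32 + 1 = 33)
J = -33 (J = -1*33 = -33)
J*(-4) = -33*(-4) = 132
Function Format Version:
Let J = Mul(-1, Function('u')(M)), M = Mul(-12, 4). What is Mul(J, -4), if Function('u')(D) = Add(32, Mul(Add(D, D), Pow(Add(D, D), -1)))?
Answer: 132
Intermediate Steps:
M = -48
Function('u')(D) = 33 (Function('u')(D) = Add(32, Mul(Mul(2, D), Pow(Mul(2, D), -1))) = Add(32, Mul(Mul(2, D), Mul(Rational(1, 2), Pow(D, -1)))) = Add(32, 1) = 33)
J = -33 (J = Mul(-1, 33) = -33)
Mul(J, -4) = Mul(-33, -4) = 132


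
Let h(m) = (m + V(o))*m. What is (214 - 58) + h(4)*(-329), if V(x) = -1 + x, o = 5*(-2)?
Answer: 9368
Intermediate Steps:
o = -10
h(m) = m*(-11 + m) (h(m) = (m + (-1 - 10))*m = (m - 11)*m = (-11 + m)*m = m*(-11 + m))
(214 - 58) + h(4)*(-329) = (214 - 58) + (4*(-11 + 4))*(-329) = 156 + (4*(-7))*(-329) = 156 - 28*(-329) = 156 + 9212 = 9368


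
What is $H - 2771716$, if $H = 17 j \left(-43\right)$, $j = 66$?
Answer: $-2819962$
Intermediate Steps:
$H = -48246$ ($H = 17 \cdot 66 \left(-43\right) = 1122 \left(-43\right) = -48246$)
$H - 2771716 = -48246 - 2771716 = -2819962$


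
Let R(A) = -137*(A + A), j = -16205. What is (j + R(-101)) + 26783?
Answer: 38252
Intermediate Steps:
R(A) = -274*A
(j + R(-101)) + 26783 = (-16205 - 274*(-101)) + 26783 = (-16205 + 27674) + 26783 = 11469 + 26783 = 38252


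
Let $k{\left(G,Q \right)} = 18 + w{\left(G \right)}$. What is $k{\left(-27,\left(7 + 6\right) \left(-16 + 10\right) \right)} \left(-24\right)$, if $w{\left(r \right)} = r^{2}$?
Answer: $-17928$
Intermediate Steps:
$k{\left(G,Q \right)} = 18 + G^{2}$
$k{\left(-27,\left(7 + 6\right) \left(-16 + 10\right) \right)} \left(-24\right) = \left(18 + \left(-27\right)^{2}\right) \left(-24\right) = \left(18 + 729\right) \left(-24\right) = 747 \left(-24\right) = -17928$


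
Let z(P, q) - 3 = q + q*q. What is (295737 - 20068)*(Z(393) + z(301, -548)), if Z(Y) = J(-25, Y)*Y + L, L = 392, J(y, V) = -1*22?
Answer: 80358891845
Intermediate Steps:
z(P, q) = 3 + q + q**2 (z(P, q) = 3 + (q + q*q) = 3 + (q + q**2) = 3 + q + q**2)
J(y, V) = -22
Z(Y) = 392 - 22*Y (Z(Y) = -22*Y + 392 = 392 - 22*Y)
(295737 - 20068)*(Z(393) + z(301, -548)) = (295737 - 20068)*((392 - 22*393) + (3 - 548 + (-548)**2)) = 275669*((392 - 8646) + (3 - 548 + 300304)) = 275669*(-8254 + 299759) = 275669*291505 = 80358891845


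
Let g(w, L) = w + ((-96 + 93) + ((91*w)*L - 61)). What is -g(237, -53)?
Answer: 1142878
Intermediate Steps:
g(w, L) = -64 + w + 91*L*w (g(w, L) = w + (-3 + (91*L*w - 61)) = w + (-3 + (-61 + 91*L*w)) = w + (-64 + 91*L*w) = -64 + w + 91*L*w)
-g(237, -53) = -(-64 + 237 + 91*(-53)*237) = -(-64 + 237 - 1143051) = -1*(-1142878) = 1142878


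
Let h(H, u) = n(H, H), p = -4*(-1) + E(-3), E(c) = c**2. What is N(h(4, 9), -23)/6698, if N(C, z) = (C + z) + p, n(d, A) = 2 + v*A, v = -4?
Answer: -12/3349 ≈ -0.0035832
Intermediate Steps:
p = 13 (p = -4*(-1) + (-3)**2 = 4 + 9 = 13)
n(d, A) = 2 - 4*A
h(H, u) = 2 - 4*H
N(C, z) = 13 + C + z (N(C, z) = (C + z) + 13 = 13 + C + z)
N(h(4, 9), -23)/6698 = (13 + (2 - 4*4) - 23)/6698 = (13 + (2 - 16) - 23)*(1/6698) = (13 - 14 - 23)*(1/6698) = -24*1/6698 = -12/3349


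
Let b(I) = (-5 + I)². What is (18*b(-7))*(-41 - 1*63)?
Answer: -269568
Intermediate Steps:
(18*b(-7))*(-41 - 1*63) = (18*(-5 - 7)²)*(-41 - 1*63) = (18*(-12)²)*(-41 - 63) = (18*144)*(-104) = 2592*(-104) = -269568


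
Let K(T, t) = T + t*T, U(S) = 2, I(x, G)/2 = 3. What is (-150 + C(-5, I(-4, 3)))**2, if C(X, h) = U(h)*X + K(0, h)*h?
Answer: 25600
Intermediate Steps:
I(x, G) = 6 (I(x, G) = 2*3 = 6)
K(T, t) = T + T*t
C(X, h) = 2*X (C(X, h) = 2*X + (0*(1 + h))*h = 2*X + 0*h = 2*X + 0 = 2*X)
(-150 + C(-5, I(-4, 3)))**2 = (-150 + 2*(-5))**2 = (-150 - 10)**2 = (-160)**2 = 25600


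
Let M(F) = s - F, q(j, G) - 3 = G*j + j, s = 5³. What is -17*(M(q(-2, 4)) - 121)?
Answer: -187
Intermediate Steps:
s = 125
q(j, G) = 3 + j + G*j (q(j, G) = 3 + (G*j + j) = 3 + (j + G*j) = 3 + j + G*j)
M(F) = 125 - F
-17*(M(q(-2, 4)) - 121) = -17*((125 - (3 - 2 + 4*(-2))) - 121) = -17*((125 - (3 - 2 - 8)) - 121) = -17*((125 - 1*(-7)) - 121) = -17*((125 + 7) - 121) = -17*(132 - 121) = -17*11 = -187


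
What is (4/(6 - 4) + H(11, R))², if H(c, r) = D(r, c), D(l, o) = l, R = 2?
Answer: 16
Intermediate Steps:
H(c, r) = r
(4/(6 - 4) + H(11, R))² = (4/(6 - 4) + 2)² = (4/2 + 2)² = ((½)*4 + 2)² = (2 + 2)² = 4² = 16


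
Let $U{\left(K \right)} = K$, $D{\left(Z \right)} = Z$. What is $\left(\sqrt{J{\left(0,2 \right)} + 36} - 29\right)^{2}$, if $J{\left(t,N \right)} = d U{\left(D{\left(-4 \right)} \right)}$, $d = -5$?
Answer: $897 - 116 \sqrt{14} \approx 462.97$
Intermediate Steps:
$J{\left(t,N \right)} = 20$ ($J{\left(t,N \right)} = \left(-5\right) \left(-4\right) = 20$)
$\left(\sqrt{J{\left(0,2 \right)} + 36} - 29\right)^{2} = \left(\sqrt{20 + 36} - 29\right)^{2} = \left(\sqrt{56} - 29\right)^{2} = \left(2 \sqrt{14} - 29\right)^{2} = \left(-29 + 2 \sqrt{14}\right)^{2}$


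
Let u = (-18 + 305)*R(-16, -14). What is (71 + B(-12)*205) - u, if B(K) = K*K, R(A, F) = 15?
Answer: 25286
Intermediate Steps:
B(K) = K²
u = 4305 (u = (-18 + 305)*15 = 287*15 = 4305)
(71 + B(-12)*205) - u = (71 + (-12)²*205) - 1*4305 = (71 + 144*205) - 4305 = (71 + 29520) - 4305 = 29591 - 4305 = 25286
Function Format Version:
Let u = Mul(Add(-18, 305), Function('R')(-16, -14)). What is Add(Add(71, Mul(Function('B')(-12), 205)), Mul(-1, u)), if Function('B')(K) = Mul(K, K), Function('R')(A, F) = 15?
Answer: 25286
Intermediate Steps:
Function('B')(K) = Pow(K, 2)
u = 4305 (u = Mul(Add(-18, 305), 15) = Mul(287, 15) = 4305)
Add(Add(71, Mul(Function('B')(-12), 205)), Mul(-1, u)) = Add(Add(71, Mul(Pow(-12, 2), 205)), Mul(-1, 4305)) = Add(Add(71, Mul(144, 205)), -4305) = Add(Add(71, 29520), -4305) = Add(29591, -4305) = 25286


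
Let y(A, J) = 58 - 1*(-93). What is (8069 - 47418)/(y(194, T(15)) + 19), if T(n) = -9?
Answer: -39349/170 ≈ -231.46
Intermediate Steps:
y(A, J) = 151 (y(A, J) = 58 + 93 = 151)
(8069 - 47418)/(y(194, T(15)) + 19) = (8069 - 47418)/(151 + 19) = -39349/170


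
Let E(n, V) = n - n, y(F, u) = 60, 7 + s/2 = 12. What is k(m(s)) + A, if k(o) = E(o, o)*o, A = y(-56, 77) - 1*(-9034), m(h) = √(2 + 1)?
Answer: 9094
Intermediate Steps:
s = 10 (s = -14 + 2*12 = -14 + 24 = 10)
m(h) = √3
E(n, V) = 0
A = 9094 (A = 60 - 1*(-9034) = 60 + 9034 = 9094)
k(o) = 0 (k(o) = 0*o = 0)
k(m(s)) + A = 0 + 9094 = 9094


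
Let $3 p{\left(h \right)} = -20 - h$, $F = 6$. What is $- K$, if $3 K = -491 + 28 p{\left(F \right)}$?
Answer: $\frac{2201}{9} \approx 244.56$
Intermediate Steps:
$p{\left(h \right)} = - \frac{20}{3} - \frac{h}{3}$ ($p{\left(h \right)} = \frac{-20 - h}{3} = - \frac{20}{3} - \frac{h}{3}$)
$K = - \frac{2201}{9}$ ($K = \frac{-491 + 28 \left(- \frac{20}{3} - 2\right)}{3} = \frac{-491 + 28 \left(- \frac{26}{3}\right)}{3} = \frac{-491 - \frac{728}{3}}{3} = \frac{1}{3} \left(- \frac{2201}{3}\right) = - \frac{2201}{9} \approx -244.56$)
$- K = \left(-1\right) \left(- \frac{2201}{9}\right) = \frac{2201}{9}$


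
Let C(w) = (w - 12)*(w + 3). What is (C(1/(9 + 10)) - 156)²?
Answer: 4827748324/130321 ≈ 37045.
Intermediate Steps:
C(w) = (-12 + w)*(3 + w)
(C(1/(9 + 10)) - 156)² = ((-36 + (1/(9 + 10))² - 9/(9 + 10)) - 156)² = ((-36 + (1/19)² - 9/19) - 156)² = ((-36 + (1/19)² - 9*1/19) - 156)² = ((-36 + 1/361 - 9/19) - 156)² = (-13166/361 - 156)² = (-69482/361)² = 4827748324/130321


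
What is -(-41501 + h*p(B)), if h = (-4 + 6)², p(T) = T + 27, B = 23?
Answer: 41301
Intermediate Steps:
p(T) = 27 + T
h = 4 (h = 2² = 4)
-(-41501 + h*p(B)) = -(-41501 + 4*(27 + 23)) = -(-41501 + 4*50) = -(-41501 + 200) = -1*(-41301) = 41301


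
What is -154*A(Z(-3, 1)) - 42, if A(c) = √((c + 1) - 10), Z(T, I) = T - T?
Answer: -42 - 462*I ≈ -42.0 - 462.0*I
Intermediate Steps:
Z(T, I) = 0
A(c) = √(-9 + c) (A(c) = √((1 + c) - 10) = √(-9 + c))
-154*A(Z(-3, 1)) - 42 = -154*√(-9 + 0) - 42 = -462*I - 42 = -42 - 462*I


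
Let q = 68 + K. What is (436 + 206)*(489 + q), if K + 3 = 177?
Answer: 469302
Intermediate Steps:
K = 174 (K = -3 + 177 = 174)
q = 242 (q = 68 + 174 = 242)
(436 + 206)*(489 + q) = (436 + 206)*(489 + 242) = 642*731 = 469302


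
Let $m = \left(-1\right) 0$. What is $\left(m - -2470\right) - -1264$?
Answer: $3734$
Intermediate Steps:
$m = 0$
$\left(m - -2470\right) - -1264 = \left(0 - -2470\right) - -1264 = \left(0 + 2470\right) + 1264 = 2470 + 1264 = 3734$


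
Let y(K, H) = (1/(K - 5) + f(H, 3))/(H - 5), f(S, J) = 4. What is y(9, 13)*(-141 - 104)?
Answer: -4165/32 ≈ -130.16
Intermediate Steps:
y(K, H) = (4 + 1/(-5 + K))/(-5 + H) (y(K, H) = (1/(K - 5) + 4)/(H - 5) = (1/(-5 + K) + 4)/(-5 + H) = (4 + 1/(-5 + K))/(-5 + H))
y(9, 13)*(-141 - 104) = ((-19 + 4*9)/(25 - 5*13 - 5*9 + 13*9))*(-141 - 104) = ((-19 + 36)/(25 - 65 - 45 + 117))*(-245) = (17/32)*(-245) = -4165/32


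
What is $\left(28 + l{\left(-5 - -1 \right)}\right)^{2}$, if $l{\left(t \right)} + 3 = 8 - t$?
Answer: $1369$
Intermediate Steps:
$l{\left(t \right)} = 5 - t$ ($l{\left(t \right)} = -3 - \left(-8 + t\right) = 5 - t$)
$\left(28 + l{\left(-5 - -1 \right)}\right)^{2} = \left(28 + \left(5 - \left(-5 - -1\right)\right)\right)^{2} = \left(28 + \left(5 - \left(-5 + 1\right)\right)\right)^{2} = \left(28 + \left(5 - -4\right)\right)^{2} = \left(28 + \left(5 + 4\right)\right)^{2} = \left(28 + 9\right)^{2} = 37^{2} = 1369$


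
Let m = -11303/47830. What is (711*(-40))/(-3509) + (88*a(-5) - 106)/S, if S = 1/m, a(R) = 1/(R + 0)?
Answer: 15656341143/419588675 ≈ 37.314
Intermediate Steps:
a(R) = 1/R
m = -11303/47830 (m = -11303*1/47830 = -11303/47830 ≈ -0.23632)
S = -47830/11303 (S = 1/(-11303/47830) = -47830/11303 ≈ -4.2316)
(711*(-40))/(-3509) + (88*a(-5) - 106)/S = (711*(-40))/(-3509) + (88/(-5) - 106)/(-47830/11303) = -28440*(-1/3509) + (88*(-1/5) - 106)*(-11303/47830) = 28440/3509 + (-88/5 - 106)*(-11303/47830) = 28440/3509 - 618/5*(-11303/47830) = 28440/3509 + 3492627/119575 = 15656341143/419588675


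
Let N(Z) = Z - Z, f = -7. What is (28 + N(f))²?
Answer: 784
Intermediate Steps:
N(Z) = 0
(28 + N(f))² = (28 + 0)² = 28² = 784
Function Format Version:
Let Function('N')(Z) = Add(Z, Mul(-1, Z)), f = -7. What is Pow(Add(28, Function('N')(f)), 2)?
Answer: 784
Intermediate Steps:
Function('N')(Z) = 0
Pow(Add(28, Function('N')(f)), 2) = Pow(Add(28, 0), 2) = Pow(28, 2) = 784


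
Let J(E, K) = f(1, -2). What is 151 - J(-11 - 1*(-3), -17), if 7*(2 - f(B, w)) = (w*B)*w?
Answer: 1047/7 ≈ 149.57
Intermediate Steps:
f(B, w) = 2 - B*w²/7 (f(B, w) = 2 - w*B*w/7 = 2 - B*w*w/7 = 2 - B*w²/7)
J(E, K) = 10/7 (J(E, K) = 2 - ⅐*1*(-2)² = 2 - ⅐*1*4 = 2 - 4/7 = 10/7)
151 - J(-11 - 1*(-3), -17) = 151 - 1*10/7 = 151 - 10/7 = 1047/7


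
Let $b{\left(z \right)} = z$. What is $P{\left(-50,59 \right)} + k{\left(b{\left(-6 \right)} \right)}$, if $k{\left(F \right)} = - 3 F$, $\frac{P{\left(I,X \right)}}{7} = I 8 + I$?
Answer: $-3132$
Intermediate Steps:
$P{\left(I,X \right)} = 63 I$ ($P{\left(I,X \right)} = 7 \left(I 8 + I\right) = 7 \left(8 I + I\right) = 7 \cdot 9 I = 63 I$)
$P{\left(-50,59 \right)} + k{\left(b{\left(-6 \right)} \right)} = 63 \left(-50\right) - -18 = -3150 + 18 = -3132$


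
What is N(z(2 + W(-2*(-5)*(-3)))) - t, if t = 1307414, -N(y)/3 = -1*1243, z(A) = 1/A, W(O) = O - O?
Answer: -1303685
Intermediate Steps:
W(O) = 0
N(y) = 3729 (N(y) = -(-3)*1243 = -3*(-1243) = 3729)
N(z(2 + W(-2*(-5)*(-3)))) - t = 3729 - 1*1307414 = 3729 - 1307414 = -1303685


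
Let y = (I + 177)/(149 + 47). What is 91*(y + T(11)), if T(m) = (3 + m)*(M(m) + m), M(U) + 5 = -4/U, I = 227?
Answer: 567359/77 ≈ 7368.3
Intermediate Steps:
M(U) = -5 - 4/U
T(m) = (3 + m)*(-5 + m - 4/m) (T(m) = (3 + m)*((-5 - 4/m) + m) = (3 + m)*(-5 + m - 4/m))
y = 101/49 (y = (227 + 177)/(149 + 47) = 404/196 = 404*(1/196) = 101/49 ≈ 2.0612)
91*(y + T(11)) = 91*(101/49 + (-19 + 11² - 12/11 - 2*11)) = 91*(101/49 + (-19 + 121 - 12*1/11 - 22)) = 91*(101/49 + (-19 + 121 - 12/11 - 22)) = 91*(101/49 + 868/11) = 91*(43643/539) = 567359/77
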